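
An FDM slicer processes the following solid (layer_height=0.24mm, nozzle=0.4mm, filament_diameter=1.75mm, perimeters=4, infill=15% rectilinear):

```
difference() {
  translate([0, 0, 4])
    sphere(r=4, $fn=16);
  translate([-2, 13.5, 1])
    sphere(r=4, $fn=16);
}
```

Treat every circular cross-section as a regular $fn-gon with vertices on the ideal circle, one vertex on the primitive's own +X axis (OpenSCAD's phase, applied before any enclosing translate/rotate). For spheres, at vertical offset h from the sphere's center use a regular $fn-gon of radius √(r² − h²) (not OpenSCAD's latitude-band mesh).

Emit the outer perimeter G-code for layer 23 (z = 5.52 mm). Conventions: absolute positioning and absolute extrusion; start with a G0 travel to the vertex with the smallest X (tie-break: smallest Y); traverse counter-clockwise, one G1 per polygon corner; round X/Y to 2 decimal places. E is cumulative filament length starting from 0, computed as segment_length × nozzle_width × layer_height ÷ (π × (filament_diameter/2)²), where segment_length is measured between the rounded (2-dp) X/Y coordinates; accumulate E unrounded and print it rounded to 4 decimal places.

At z = 5.52 mm: the r=4 sphere slices to a regular 16-gon of circumradius 3.700 (√(r²−h²) with h=1.52 from center); the sphere at (-2, 13.5) does not reach this height (|z−center|=4.520 > r=4); Subtracting the remaining from the first: none of the subtracted shapes is present at this height, so the r=4 sphere is unchanged — 1 connected region. The outline is a single polygon with 16 vertices. Extrusion per mm of travel: 0.4 × 0.24 / (π × 0.875²) = 0.039912. Accumulating E over each segment gives final E = 0.9226.

G0 X-3.70 Y0.00 Z5.52
G1 X-3.42 Y-1.42 E0.0578
G1 X-2.62 Y-2.62 E0.1153
G1 X-1.42 Y-3.42 E0.1729
G1 X0.00 Y-3.70 E0.2307
G1 X1.42 Y-3.42 E0.2884
G1 X2.62 Y-2.62 E0.3460
G1 X3.42 Y-1.42 E0.4035
G1 X3.70 Y0.00 E0.4613
G1 X3.42 Y1.42 E0.5191
G1 X2.62 Y2.62 E0.5766
G1 X1.42 Y3.42 E0.6342
G1 X0.00 Y3.70 E0.6920
G1 X-1.42 Y3.42 E0.7497
G1 X-2.62 Y2.62 E0.8073
G1 X-3.42 Y1.42 E0.8649
G1 X-3.70 Y0.00 E0.9226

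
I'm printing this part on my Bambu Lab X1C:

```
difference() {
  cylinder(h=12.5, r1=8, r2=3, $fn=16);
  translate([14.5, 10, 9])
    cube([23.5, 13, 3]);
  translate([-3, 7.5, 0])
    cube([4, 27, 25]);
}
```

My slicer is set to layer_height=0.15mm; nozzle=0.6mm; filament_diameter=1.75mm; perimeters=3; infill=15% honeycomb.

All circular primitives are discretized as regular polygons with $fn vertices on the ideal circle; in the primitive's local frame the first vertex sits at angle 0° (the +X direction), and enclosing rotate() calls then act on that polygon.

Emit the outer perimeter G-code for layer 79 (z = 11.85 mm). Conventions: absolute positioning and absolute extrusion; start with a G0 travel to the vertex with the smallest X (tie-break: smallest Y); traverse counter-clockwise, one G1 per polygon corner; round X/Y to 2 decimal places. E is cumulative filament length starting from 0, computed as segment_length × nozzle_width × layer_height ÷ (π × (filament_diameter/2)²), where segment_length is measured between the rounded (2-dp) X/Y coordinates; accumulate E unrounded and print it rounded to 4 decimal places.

At z = 11.85 mm: the cone: at t=0.948 of its height the radius interpolates to r₁+(r₂−r₁)t = 3.260, giving a regular 16-gon of that circumradius; the cube at (14.5, 10) is present — its section is the full 23.5×13 rectangle; the cube at (-3, 7.5) is present — its section is the full 4×27 rectangle; Taking the first minus the rest: starting from the cone, the 23.5×13 cube at (14.5, 10) misses the remaining region (no effect); the 4×27 cube at (-3, 7.5) misses the remaining region (no effect) — 1 connected region. The outline is a single polygon with 16 vertices. Extrusion per mm of travel: 0.6 × 0.15 / (π × 0.875²) = 0.037418. Accumulating E over each segment gives final E = 0.7618.

G0 X-3.26 Y0.00 Z11.85
G1 X-3.01 Y-1.25 E0.0477
G1 X-2.31 Y-2.31 E0.0952
G1 X-1.25 Y-3.01 E0.1428
G1 X0.00 Y-3.26 E0.1905
G1 X1.25 Y-3.01 E0.2382
G1 X2.31 Y-2.31 E0.2857
G1 X3.01 Y-1.25 E0.3332
G1 X3.26 Y0.00 E0.3809
G1 X3.01 Y1.25 E0.4286
G1 X2.31 Y2.31 E0.4761
G1 X1.25 Y3.01 E0.5237
G1 X0.00 Y3.26 E0.5714
G1 X-1.25 Y3.01 E0.6191
G1 X-2.31 Y2.31 E0.6666
G1 X-3.01 Y1.25 E0.7141
G1 X-3.26 Y0.00 E0.7618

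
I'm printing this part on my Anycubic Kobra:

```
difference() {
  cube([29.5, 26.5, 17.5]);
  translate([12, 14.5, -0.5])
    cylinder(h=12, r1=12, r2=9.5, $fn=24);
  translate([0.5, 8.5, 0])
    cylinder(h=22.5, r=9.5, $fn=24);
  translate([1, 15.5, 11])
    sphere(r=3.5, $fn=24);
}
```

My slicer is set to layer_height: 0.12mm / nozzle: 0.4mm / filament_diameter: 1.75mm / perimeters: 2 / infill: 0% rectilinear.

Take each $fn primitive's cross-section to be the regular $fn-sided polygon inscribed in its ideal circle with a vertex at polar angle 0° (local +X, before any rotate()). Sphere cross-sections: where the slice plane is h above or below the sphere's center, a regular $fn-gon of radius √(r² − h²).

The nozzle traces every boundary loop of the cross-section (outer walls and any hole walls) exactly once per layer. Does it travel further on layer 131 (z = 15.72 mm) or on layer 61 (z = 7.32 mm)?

Layer 131 (z = 15.72): the cube (footprint 29.5×26.5) is included at this height (perimeter 112.00 mm); the cone at (12, 14.5) is absent (z outside [-0.5, 11.5]); the r=9.5 cylinder at (0.5, 8.5) contributes a regular 24-gon of circumradius 9.5 (perimeter = 2·24·9.500·sin(180°/24) = 59.52 mm); the sphere at (1, 15.5) is not intersected at this z (|z−center|=4.720 > r=3.5); Taking the first minus the rest: starting from the 29.5×26.5 cube, the r=9.5 cylinder at (0.5, 8.5) partially overlaps it — only the 146.52 mm² overlap (of its 280.30 mm²) is removed, clipping the outline — boundary = 115.49 mm. So its perimeter = 115.49 mm. Layer 61 (z = 7.32): the cube is present — its section is the full 29.5×26.5 rectangle (perimeter 112.00 mm); the cone at (12, 14.5): at t=0.652 of its height the radius interpolates to r₁+(r₂−r₁)t = 10.371, giving a regular 24-gon of that circumradius (perimeter = 2·24·10.371·sin(180°/24) = 64.98 mm); the r=9.5 cylinder at (0.5, 8.5) gives a regular 24-gon of circumradius 9.5 (constant along its height) (perimeter = 2·24·9.500·sin(180°/24) = 59.52 mm); the sphere at (1, 15.5) is not intersected at this z (|z−center|=3.680 > r=3.5); Taking the first minus the rest: starting from the 29.5×26.5 cube, the cone at (12, 14.5) lies wholly inside it (removes its full 334.04 mm² and its 64.98 mm outline becomes a hole wall); the r=9.5 cylinder at (0.5, 8.5) partially overlaps it — only the 76.48 mm² overlap (of its 280.30 mm²) is removed, clipping the outline — boundary = 146.65 mm. So its perimeter = 146.65 mm. Layer 61 is larger (146.65 vs 115.49 mm).

layer 61 (z = 7.32 mm)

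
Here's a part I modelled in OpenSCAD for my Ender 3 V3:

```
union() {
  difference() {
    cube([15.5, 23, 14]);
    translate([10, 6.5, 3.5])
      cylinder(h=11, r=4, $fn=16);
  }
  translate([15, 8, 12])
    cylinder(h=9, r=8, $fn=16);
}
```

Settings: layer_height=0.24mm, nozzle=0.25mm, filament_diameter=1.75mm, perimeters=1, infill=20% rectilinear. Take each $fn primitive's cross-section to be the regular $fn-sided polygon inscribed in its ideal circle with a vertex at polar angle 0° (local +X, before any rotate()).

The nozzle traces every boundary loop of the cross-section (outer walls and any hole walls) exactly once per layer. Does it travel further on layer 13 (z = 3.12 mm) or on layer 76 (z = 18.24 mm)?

layer 13 (z = 3.12 mm)

Layer 13 (z = 3.12): the cube (footprint 15.5×23) is included at this height (perimeter 77.00 mm); the cylinder at (10, 6.5) is not intersected at this z (z outside [3.5, 14.5]); After the difference (first − rest): none of the subtracted shapes is present at this height, so the 15.5×23 cube is unchanged — boundary = 77.00 mm; the cylinder at (15, 8) is not intersected at this z (z outside [12, 21]); Taking the union: only the result so far is present, so the union is just that shape — boundary = 77.00 mm. So its perimeter = 77.00 mm. Layer 76 (z = 18.24): the cube is not intersected at this z (z outside [0, 14]); the cylinder at (10, 6.5) is absent (z outside [3.5, 14.5]); After the difference (first − rest): the first operand is absent here, so nothing remains; the r=8 cylinder at (15, 8) contributes a regular 16-gon of circumradius 8 (perimeter = 2·16·8.000·sin(180°/16) = 49.94 mm); Taking the union: only the r=8 cylinder at (15, 8) is present, so the union is just that shape — boundary = 49.94 mm. So its perimeter = 49.94 mm. Layer 13 is larger (77.00 vs 49.94 mm).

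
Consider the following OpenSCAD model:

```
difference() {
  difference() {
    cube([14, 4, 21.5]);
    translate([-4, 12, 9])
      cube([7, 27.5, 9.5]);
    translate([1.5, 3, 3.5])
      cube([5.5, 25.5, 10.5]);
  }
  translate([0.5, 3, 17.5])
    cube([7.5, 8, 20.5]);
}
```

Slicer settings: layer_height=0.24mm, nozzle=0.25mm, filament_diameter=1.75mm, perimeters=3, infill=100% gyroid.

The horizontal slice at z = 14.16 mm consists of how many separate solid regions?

At z = 14.16 mm: the cube is present — its section is the full 14×4 rectangle; the cube at (-4, 12) is present — its section is the full 7×27.5 rectangle; the cube at (1.5, 3) is not intersected at this z (z outside [3.5, 14]); Subtracting the remaining from the first: starting from the 14×4 cube, the 7×27.5 cube at (-4, 12) misses the remaining region (no effect) — 1 connected region; the cube at (0.5, 3) is absent (z outside [17.5, 38]); Subtracting the remaining from the first: none of the subtracted shapes is present at this height, so that combined region is unchanged — 1 connected region. The result has 1 disconnected region.

1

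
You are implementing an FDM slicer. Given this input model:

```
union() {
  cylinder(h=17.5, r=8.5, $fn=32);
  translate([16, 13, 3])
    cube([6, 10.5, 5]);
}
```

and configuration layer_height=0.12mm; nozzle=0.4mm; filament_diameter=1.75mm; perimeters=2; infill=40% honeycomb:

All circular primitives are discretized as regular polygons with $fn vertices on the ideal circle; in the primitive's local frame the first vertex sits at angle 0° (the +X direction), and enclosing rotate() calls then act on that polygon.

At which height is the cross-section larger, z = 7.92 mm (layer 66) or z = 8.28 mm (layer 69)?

layer 66 (z = 7.92 mm)

Layer 66 (z = 7.92): the r=8.5 cylinder gives a regular 32-gon of circumradius 8.5 (constant along its height) (area = (32/2)·8.500²·sin(360°/32) = 225.52 mm²); the cube at (16, 13) (footprint 6×10.5) is included at this height (area 63.00 mm²); Combining (union): the 2 present regions are separate (no shared area or edge), so areas and boundary lengths simply add and each stays a separate island — area = 288.52 mm². So its area = 288.52 mm². Layer 69 (z = 8.28): the r=8.5 cylinder contributes a regular 32-gon of circumradius 8.5 (area = (32/2)·8.500²·sin(360°/32) = 225.52 mm²); the cube at (16, 13) is not intersected at this z (z outside [3, 8]); Combining (union): only the r=8.5 cylinder is present, so the union is just that shape — area = 225.52 mm². So its area = 225.52 mm². Layer 66 is larger (288.52 vs 225.52 mm²).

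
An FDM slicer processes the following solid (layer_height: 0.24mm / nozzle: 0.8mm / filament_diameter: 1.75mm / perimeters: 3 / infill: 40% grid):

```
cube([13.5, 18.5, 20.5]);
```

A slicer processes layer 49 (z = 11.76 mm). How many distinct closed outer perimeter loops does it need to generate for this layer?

1

At z = 11.76 mm: the 13.5×18.5 cube contributes its full rectangle. The result has 1 disconnected region.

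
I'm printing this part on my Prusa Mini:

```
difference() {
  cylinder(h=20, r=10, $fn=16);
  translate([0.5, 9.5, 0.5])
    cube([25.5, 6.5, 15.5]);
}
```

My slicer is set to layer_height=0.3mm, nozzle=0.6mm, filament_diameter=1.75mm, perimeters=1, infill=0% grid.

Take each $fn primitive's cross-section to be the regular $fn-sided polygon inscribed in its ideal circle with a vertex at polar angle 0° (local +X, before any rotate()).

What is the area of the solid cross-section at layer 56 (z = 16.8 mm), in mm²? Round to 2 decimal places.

306.15 mm²

At z = 16.8 mm: the r=10 cylinder gives a regular 16-gon of circumradius 10 (constant along its height) (area = (16/2)·10.000²·sin(360°/16) = 306.15 mm²); the cube at (0.5, 9.5) is absent (z outside [0.5, 16]); Taking the first minus the rest: none of the subtracted shapes is present at this height, so the r=10 cylinder is unchanged — area = 306.15 mm². Overall, the cross-section is a single solid region. Net area = 306.15 mm².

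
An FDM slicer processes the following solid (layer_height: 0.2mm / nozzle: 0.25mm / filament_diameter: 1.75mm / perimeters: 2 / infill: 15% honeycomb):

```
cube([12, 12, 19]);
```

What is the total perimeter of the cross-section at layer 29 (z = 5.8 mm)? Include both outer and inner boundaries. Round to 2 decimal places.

48.00 mm

At z = 5.8 mm: the cube (footprint 12×12) is included at this height (perimeter 48.00 mm). Overall, the cross-section is a single solid region. Total boundary length (outer) = 48.00 mm.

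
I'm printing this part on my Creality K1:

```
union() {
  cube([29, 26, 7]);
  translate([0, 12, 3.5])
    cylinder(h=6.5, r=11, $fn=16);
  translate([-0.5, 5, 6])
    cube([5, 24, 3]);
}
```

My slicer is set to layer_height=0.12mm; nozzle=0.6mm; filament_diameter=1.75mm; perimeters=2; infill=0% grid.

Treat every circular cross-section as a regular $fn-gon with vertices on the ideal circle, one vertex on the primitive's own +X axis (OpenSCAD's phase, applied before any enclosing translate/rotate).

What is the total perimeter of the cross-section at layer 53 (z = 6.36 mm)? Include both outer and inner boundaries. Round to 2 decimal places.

128.43 mm

At z = 6.36 mm: the 29×26 cube contributes its full rectangle (perimeter 110.00 mm); the r=11 cylinder at (0, 12) contributes a regular 16-gon of circumradius 11 (perimeter = 2·16·11.000·sin(180°/16) = 68.67 mm); the cube at (-0.5, 5) is present — its section is the full 5×24 rectangle (perimeter 58.00 mm); Combining (union): the regions partially overlap (shared area 288.69 mm²), so the edge portions inside another operand are dropped and the merged outline is re-measured after clipping — boundary = 128.43 mm. Overall, the cross-section is a single solid region. Total boundary length (outer) = 128.43 mm.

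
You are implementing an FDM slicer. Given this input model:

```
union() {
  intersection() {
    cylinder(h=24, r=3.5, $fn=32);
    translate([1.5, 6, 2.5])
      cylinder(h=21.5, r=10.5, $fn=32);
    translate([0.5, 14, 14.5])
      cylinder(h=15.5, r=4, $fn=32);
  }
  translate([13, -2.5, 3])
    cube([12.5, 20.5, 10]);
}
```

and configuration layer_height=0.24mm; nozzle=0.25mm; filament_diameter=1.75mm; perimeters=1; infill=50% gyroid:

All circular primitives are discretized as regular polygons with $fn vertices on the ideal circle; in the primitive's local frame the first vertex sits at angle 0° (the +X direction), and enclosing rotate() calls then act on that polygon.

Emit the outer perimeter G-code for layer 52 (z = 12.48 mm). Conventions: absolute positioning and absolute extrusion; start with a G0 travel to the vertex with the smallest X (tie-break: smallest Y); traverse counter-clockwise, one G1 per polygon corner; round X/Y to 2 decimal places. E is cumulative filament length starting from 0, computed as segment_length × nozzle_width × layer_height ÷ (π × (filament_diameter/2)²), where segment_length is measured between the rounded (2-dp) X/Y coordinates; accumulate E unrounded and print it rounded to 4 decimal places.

G0 X13.00 Y-2.50 Z12.48
G1 X25.50 Y-2.50 E0.3118
G1 X25.50 Y18.00 E0.8232
G1 X13.00 Y18.00 E1.1350
G1 X13.00 Y-2.50 E1.6464

At z = 12.48 mm: the r=3.5 cylinder gives a regular 32-gon of circumradius 3.5 (constant along its height); the r=10.5 cylinder at (1.5, 6) gives a regular 32-gon of circumradius 10.5 (constant along its height); the cylinder at (0.5, 14) does not reach this height (z outside [14.5, 30]); Taking the intersection: at least one operand is absent at this height, so nothing remains; the 12.5×20.5 cube at (13, -2.5) contributes its full rectangle; Merging all regions: only the 12.5×20.5 cube at (13, -2.5) is present, so the union is just that shape — 1 connected region. The outline is a single polygon with 4 vertices. Extrusion per mm of travel: 0.25 × 0.24 / (π × 0.875²) = 0.024945. Accumulating E over each segment gives final E = 1.6464.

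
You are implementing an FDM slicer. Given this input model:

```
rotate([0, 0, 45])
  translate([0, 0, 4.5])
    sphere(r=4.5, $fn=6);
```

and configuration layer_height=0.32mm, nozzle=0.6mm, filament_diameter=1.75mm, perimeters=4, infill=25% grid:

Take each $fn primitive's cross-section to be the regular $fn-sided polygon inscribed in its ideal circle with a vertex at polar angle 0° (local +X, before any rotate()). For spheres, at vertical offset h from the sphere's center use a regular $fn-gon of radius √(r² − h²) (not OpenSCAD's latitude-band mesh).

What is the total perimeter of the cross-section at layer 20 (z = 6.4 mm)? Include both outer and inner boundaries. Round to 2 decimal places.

At z = 6.4 mm: the r=4.5 sphere slices to a regular 6-gon of circumradius 4.079 (√(r²−h²) with h=1.9 from center) (perimeter = 2·6·4.079·sin(180°/6) = 24.48 mm); (rotated 45° about Z; rotation is an isometry so areas/perimeters/island counts are preserved). Overall, the cross-section is a single solid region. Total boundary length (outer) = 24.48 mm.

24.48 mm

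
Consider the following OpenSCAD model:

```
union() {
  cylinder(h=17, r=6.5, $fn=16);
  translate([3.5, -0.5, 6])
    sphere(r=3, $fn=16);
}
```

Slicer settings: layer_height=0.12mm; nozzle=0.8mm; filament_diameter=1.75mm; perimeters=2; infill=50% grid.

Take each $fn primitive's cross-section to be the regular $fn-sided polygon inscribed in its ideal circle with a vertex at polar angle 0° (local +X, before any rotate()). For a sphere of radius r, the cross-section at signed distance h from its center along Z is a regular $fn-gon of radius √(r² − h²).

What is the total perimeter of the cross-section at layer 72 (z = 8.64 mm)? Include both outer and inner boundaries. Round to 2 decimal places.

40.58 mm

At z = 8.64 mm: the r=6.5 cylinder contributes a regular 16-gon of circumradius 6.5 (perimeter = 2·16·6.500·sin(180°/16) = 40.58 mm); the r=3 sphere at (3.5, -0.5) slices to a regular 16-gon of circumradius 1.425 (√(r²−h²) with h=2.64 from center) (perimeter = 2·16·1.425·sin(180°/16) = 8.90 mm); Combining (union): the r=3 sphere at (3.5, -0.5) lies entirely inside the r=6.5 cylinder, so the union is just the r=6.5 cylinder — boundary = 40.58 mm. Overall, the cross-section is a single solid region. Total boundary length (outer) = 40.58 mm.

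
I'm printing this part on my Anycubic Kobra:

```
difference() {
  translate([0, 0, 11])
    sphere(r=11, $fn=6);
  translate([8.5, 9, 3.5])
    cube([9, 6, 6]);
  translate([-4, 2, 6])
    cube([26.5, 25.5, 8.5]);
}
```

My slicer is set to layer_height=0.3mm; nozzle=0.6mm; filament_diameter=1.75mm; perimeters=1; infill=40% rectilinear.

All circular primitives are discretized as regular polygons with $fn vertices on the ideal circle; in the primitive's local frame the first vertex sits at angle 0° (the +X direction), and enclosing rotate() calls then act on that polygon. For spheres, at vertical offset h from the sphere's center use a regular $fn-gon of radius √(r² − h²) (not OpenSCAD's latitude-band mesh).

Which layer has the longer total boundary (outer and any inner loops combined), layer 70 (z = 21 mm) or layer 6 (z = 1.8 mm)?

layer 6 (z = 1.8 mm)

Layer 70 (z = 21): the sphere: section is a regular 6-gon, circumradius = √(r²−h²) = √(11²−10²) = 4.583 (perimeter = 2·6·4.583·sin(180°/6) = 27.50 mm); the cube at (8.5, 9) does not reach this height (z outside [3.5, 9.5]); the cube at (-4, 2) does not reach this height (z outside [6, 14.5]); After the difference (first − rest): none of the subtracted shapes is present at this height, so the r=11 sphere is unchanged — boundary = 27.50 mm. So its perimeter = 27.50 mm. Layer 6 (z = 1.8): the r=11 sphere contributes a regular 6-gon of circumradius √(11²−9.2²) = 6.030 (perimeter = 2·6·6.030·sin(180°/6) = 36.18 mm); the cube at (8.5, 9) is not intersected at this z (z outside [3.5, 9.5]); the cube at (-4, 2) is not intersected at this z (z outside [6, 14.5]); After the difference (first − rest): none of the subtracted shapes is present at this height, so the r=11 sphere is unchanged — boundary = 36.18 mm. So its perimeter = 36.18 mm. Layer 6 is larger (36.18 vs 27.50 mm).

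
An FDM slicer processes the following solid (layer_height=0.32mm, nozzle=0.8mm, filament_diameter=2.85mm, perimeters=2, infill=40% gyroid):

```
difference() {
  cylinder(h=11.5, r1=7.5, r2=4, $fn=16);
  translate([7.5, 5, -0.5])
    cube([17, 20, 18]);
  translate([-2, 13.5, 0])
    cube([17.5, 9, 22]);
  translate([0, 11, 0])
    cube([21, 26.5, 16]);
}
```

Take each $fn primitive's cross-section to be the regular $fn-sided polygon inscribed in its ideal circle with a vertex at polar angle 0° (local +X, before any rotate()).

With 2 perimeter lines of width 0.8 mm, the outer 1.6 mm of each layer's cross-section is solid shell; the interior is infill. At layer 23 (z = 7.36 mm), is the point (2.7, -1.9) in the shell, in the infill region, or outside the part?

At z = 7.36 mm: the cone: at t=0.640 of its height the radius interpolates to r₁+(r₂−r₁)t = 5.260, giving a regular 16-gon of that circumradius; the 17×20 cube at (7.5, 5) contributes its full rectangle; the cube at (-2, 13.5) (footprint 17.5×9) is included at this height; the 21×26.5 cube at (0, 11) contributes its full rectangle; Subtracting the remaining from the first: starting from the cone, the 17×20 cube at (7.5, 5) misses the remaining region (no effect); the 17.5×9 cube at (-2, 13.5) misses the remaining region (no effect); the 21×26.5 cube at (0, 11) misses the remaining region (no effect) — 1 connected region. Overall, the cross-section is a single solid region. The nearest boundary edge runs (4.86, -2.01)→(3.72, -3.72); distance from the point to it = 1.86 mm. The point is inside the cross-section and 1.86 mm from the nearest boundary — more than the 1.6 mm shell width (2 × 0.8), so it's in the infill interior.

infill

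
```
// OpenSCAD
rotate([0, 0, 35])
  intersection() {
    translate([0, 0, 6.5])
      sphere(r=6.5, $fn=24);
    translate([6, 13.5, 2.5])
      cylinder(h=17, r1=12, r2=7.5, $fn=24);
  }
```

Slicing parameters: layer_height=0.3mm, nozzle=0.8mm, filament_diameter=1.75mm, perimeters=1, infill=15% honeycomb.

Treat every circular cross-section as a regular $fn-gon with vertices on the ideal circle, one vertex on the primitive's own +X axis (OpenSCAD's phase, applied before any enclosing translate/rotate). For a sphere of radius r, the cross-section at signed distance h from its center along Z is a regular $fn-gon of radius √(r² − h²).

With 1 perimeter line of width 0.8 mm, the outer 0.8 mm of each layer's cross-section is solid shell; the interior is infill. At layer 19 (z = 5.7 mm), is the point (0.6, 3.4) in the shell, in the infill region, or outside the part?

outside

At z = 5.7 mm: the r=6.5 sphere slices to a regular 24-gon of circumradius 6.451 (√(r²−h²) with h=0.8 from center); the cone at (6, 13.5): at t=0.188 of its height the radius interpolates to r₁+(r₂−r₁)t = 11.153, giving a regular 24-gon of that circumradius; After intersecting: the cone at (6, 13.5) partially overlaps the r=6.5 sphere; clipping to the common part keeps 16.61 mm² — 1 connected region; (rotated 35° about Z; rotation is an isometry so areas/perimeters/island counts are preserved). Overall, the cross-section is a single solid region. Undo the 35° rotation: the query point maps to (2.442, 2.441) in the un-rotated model frame. The nearest boundary edge runs (3.11, 2.73)→(0.42, 3.84); distance from the point to it = 0.52 mm. The point is not inside any of the regions above, so it lies outside the cross-section (0.52 mm from the nearest boundary).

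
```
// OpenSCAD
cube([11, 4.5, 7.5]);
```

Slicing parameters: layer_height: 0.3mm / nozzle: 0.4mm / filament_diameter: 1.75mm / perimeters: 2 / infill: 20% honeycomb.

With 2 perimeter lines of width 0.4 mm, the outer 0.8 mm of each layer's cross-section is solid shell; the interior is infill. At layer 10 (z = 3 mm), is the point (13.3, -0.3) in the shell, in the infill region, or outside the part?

outside

At z = 3 mm: the cube (footprint 11×4.5) is included at this height. Overall, the cross-section is a single solid region. The nearest boundary edge runs (0.00, 0.00)→(11.00, 0.00); distance from the point to it = 2.32 mm. The point is not inside any of the regions above, so it lies outside the cross-section (2.32 mm from the nearest boundary).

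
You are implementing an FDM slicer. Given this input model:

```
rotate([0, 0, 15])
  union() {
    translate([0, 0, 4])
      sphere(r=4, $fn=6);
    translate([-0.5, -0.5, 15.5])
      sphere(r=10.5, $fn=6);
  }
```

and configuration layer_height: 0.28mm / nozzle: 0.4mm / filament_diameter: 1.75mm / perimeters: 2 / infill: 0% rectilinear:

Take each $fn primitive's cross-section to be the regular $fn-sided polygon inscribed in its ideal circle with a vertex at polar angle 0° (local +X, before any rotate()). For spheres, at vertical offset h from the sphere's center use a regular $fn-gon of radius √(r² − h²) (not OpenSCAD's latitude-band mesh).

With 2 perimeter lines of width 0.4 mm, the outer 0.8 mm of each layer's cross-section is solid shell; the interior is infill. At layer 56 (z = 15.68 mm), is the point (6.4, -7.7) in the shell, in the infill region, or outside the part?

shell

At z = 15.68 mm: the sphere does not reach this height (|z−center|=11.680 > r=4); the sphere at (-0.5, -0.5): section is a regular 6-gon, circumradius = √(r²−h²) = √(10.5²−0.18²) = 10.498; Taking the union: only the r=10.5 sphere at (-0.5, -0.5) is present, so the union is just that shape — 1 connected region; (rotated 15° about Z; rotation is an isometry so areas/perimeters/island counts are preserved). Overall, the cross-section is a single solid region. Undo the 15° rotation: the query point maps to (4.189, -9.094) in the un-rotated model frame. The nearest boundary edge runs (-5.75, -9.59)→(4.75, -9.59); distance from the point to it = 0.50 mm. The point is inside the cross-section, 0.50 mm from the nearest boundary — within the 0.8 mm shell band (2 × 0.4).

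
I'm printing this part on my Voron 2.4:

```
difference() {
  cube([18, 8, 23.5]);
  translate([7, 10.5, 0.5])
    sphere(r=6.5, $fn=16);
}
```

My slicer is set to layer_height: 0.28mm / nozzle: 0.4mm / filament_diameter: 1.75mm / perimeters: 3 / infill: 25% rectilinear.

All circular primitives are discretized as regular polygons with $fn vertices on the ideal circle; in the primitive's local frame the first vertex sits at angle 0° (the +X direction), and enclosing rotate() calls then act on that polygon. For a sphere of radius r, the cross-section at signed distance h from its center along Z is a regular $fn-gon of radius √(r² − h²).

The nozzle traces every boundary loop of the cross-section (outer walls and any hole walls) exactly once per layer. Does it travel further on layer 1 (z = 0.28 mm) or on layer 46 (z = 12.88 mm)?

layer 1 (z = 0.28 mm)

Layer 1 (z = 0.28): the 18×8 cube contributes its full rectangle (perimeter 52.00 mm); the r=6.5 sphere at (7, 10.5) contributes a regular 16-gon of circumradius √(6.5²−0.22²) = 6.496 (perimeter = 2·16·6.496·sin(180°/16) = 40.56 mm); Subtracting the remaining from the first: starting from the 18×8 cube, the r=6.5 sphere at (7, 10.5) partially overlaps it — only the 33.36 mm² overlap (of its 129.20 mm²) is removed, clipping the outline — boundary = 55.19 mm. So its perimeter = 55.19 mm. Layer 46 (z = 12.88): the 18×8 cube contributes its full rectangle (perimeter 52.00 mm); the sphere at (7, 10.5) is not intersected at this z (|z−center|=12.380 > r=6.5); Subtracting the remaining from the first: none of the subtracted shapes is present at this height, so the 18×8 cube is unchanged — boundary = 52.00 mm. So its perimeter = 52.00 mm. Layer 1 is larger (55.19 vs 52.00 mm).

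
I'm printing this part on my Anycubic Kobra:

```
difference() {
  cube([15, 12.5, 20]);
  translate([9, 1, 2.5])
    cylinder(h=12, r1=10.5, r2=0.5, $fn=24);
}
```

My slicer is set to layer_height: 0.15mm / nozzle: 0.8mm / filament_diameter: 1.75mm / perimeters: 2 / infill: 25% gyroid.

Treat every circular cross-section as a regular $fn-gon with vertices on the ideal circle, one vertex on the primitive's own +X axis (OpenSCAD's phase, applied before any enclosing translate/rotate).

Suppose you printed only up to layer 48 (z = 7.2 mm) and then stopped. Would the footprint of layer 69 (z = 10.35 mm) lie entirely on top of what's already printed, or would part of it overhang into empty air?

part overhangs

Compare the two slices. At z = 7.2: the cube is present — its section is the full 15×12.5 rectangle (area 187.50 mm²); the cone at (9, 1) contributes a regular 24-gon of circumradius 6.583 (interpolated between r1=10.5 and r2=0.5 at t=0.392) (area = (24/2)·6.583²·sin(360°/24) = 134.61 mm²); Taking the first minus the rest: starting from the 15×12.5 cube (187.50 mm²), the cone at (9, 1) partially overlaps it — only the 78.86 mm² overlap (of its 134.61 mm²) is removed, clipping the outline — area = 108.64 mm². At z = 10.35: the 15×12.5 cube contributes its full rectangle (area 187.50 mm²); the cone at (9, 1) contributes a regular 24-gon of circumradius 3.958 (interpolated between r1=10.5 and r2=0.5 at t=0.654) (area = (24/2)·3.958²·sin(360°/24) = 48.66 mm²); Taking the first minus the rest: starting from the 15×12.5 cube (187.50 mm²), the cone at (9, 1) partially overlaps it — only the 32.12 mm² overlap (of its 48.66 mm²) is removed, clipping the outline — area = 155.38 mm². Checking containment: at z = 10.35 the cross-section extends beyond the z = 7.2 cross-section by about 46.75 mm².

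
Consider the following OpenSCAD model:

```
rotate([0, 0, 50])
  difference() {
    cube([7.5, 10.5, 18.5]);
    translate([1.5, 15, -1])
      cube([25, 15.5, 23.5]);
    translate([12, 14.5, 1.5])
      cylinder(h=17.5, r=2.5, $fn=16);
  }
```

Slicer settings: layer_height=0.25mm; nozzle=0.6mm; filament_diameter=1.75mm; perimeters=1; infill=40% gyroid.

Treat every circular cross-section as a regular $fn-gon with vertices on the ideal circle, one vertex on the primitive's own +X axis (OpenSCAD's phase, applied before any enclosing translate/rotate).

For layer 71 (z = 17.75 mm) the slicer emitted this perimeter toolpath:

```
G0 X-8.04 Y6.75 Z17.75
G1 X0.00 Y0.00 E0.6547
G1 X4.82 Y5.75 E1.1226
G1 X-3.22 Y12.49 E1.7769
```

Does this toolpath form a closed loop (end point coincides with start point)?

Start point (G0): (-8.04, 6.75). End point (last G1): the path does not return to the start — open.

no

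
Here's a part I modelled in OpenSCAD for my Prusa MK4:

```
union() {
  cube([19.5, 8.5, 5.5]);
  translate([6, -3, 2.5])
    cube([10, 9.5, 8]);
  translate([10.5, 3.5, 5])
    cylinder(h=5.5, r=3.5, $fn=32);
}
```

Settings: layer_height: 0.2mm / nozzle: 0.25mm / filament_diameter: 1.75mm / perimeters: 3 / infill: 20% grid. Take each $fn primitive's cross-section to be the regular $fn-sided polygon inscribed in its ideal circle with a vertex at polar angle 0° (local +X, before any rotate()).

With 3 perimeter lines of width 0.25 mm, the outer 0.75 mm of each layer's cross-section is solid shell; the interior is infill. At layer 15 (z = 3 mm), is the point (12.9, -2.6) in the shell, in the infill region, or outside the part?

At z = 3 mm: the 19.5×8.5 cube contributes its full rectangle; the cube at (6, -3) (footprint 10×9.5) is included at this height; the cylinder at (10.5, 3.5) is not intersected at this z (z outside [5, 10.5]); Merging all regions: the regions partially overlap (shared area 65.00 mm²), so overlapping operands fuse into one piece — 1 connected region. Overall, the cross-section is a single solid region. The nearest boundary edge runs (16.00, -3.00)→(6.00, -3.00); distance from the point to it = 0.40 mm. The point is inside the cross-section, 0.40 mm from the nearest boundary — within the 0.75 mm shell band (3 × 0.25).

shell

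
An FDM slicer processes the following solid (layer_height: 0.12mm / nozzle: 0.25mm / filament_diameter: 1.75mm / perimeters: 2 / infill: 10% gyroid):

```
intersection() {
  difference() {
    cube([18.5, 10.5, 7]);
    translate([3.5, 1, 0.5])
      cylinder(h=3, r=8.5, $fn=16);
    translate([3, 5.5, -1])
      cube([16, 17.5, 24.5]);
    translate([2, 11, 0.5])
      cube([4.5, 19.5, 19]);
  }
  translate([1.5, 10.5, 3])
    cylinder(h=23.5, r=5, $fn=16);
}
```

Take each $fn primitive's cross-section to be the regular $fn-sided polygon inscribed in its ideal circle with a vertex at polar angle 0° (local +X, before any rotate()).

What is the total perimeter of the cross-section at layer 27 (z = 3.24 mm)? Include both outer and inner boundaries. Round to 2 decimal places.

9.02 mm

At z = 3.24 mm: the cube (footprint 18.5×10.5) is included at this height (perimeter 58.00 mm); the cylinder at (3.5, 1): section is a regular 16-gon, circumradius r=8.5 (perimeter = 2·16·8.500·sin(180°/16) = 53.06 mm); the 16×17.5 cube at (3, 5.5) contributes its full rectangle (perimeter 67.00 mm); the 4.5×19.5 cube at (2, 11) contributes its full rectangle (perimeter 48.00 mm); After the difference (first − rest): starting from the 18.5×10.5 cube, the r=8.5 cylinder at (3.5, 1) partially overlaps it — only the 95.72 mm² overlap (of its 221.19 mm²) is removed, clipping the outline; the 16×17.5 cube at (3, 5.5) partially overlaps it — only the 56.10 mm² overlap (of its 280.00 mm²) is removed, clipping the outline; the 4.5×19.5 cube at (2, 11) misses the remaining region (no effect) — boundary = 35.03 mm; the cylinder at (1.5, 10.5): section is a regular 16-gon, circumradius r=5 (perimeter = 2·16·5.000·sin(180°/16) = 31.21 mm); After intersecting: the r=5 cylinder at (1.5, 10.5) partially overlaps the result so far; clipping to the common part keeps 4.21 mm² — boundary = 9.02 mm. Overall, the cross-section is a single solid region. Total boundary length (outer) = 9.02 mm.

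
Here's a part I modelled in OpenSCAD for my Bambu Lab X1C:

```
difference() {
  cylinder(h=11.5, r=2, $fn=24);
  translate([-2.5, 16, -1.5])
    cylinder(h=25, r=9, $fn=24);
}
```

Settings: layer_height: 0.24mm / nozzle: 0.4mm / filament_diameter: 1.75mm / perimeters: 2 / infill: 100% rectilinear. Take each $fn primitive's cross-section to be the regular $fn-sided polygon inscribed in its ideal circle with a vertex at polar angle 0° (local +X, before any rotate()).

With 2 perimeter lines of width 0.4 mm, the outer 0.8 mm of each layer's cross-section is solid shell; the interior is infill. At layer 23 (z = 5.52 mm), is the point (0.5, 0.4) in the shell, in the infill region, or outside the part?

At z = 5.52 mm: the r=2 cylinder contributes a regular 24-gon of circumradius 2; the r=9 cylinder at (-2.5, 16) gives a regular 24-gon of circumradius 9 (constant along its height); After the difference (first − rest): starting from the r=2 cylinder, the r=9 cylinder at (-2.5, 16) misses the remaining region (no effect) — 1 connected region. Overall, the cross-section is a single solid region. The nearest boundary edge runs (1.41, 1.41)→(1.73, 1.00); distance from the point to it = 1.34 mm. The point is inside the cross-section and 1.34 mm from the nearest boundary — more than the 0.8 mm shell width (2 × 0.4), so it's in the infill interior.

infill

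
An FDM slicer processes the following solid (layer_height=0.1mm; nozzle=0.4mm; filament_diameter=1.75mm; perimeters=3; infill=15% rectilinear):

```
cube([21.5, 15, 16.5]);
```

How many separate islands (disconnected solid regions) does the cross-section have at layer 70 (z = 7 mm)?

At z = 7 mm: the cube (footprint 21.5×15) is included at this height. Overall, the cross-section is a single solid region. Island count = 1.

1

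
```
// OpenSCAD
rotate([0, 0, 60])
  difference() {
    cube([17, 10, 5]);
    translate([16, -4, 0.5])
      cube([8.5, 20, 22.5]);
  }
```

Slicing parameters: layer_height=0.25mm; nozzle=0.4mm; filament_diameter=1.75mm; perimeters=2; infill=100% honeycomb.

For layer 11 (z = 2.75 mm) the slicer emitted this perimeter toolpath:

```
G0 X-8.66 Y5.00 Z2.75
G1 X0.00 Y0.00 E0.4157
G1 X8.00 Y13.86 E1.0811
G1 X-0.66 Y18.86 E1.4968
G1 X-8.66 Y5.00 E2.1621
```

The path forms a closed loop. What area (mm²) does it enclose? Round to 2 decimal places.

Apply the shoelace formula to the sequence of (X, Y) vertices; enclosed area = 160.03 mm².

160.03 mm²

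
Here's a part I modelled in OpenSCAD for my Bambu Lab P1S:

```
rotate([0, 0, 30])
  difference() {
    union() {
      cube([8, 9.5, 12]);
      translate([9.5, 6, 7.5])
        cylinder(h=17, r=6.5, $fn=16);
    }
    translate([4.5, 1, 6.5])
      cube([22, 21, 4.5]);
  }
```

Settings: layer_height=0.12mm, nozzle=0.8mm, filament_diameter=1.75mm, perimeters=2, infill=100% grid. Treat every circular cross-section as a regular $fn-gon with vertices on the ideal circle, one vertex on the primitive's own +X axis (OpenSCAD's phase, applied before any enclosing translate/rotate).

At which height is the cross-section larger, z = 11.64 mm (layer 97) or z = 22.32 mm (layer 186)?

Layer 97 (z = 11.64): the cube is present — its section is the full 8×9.5 rectangle (area 76.00 mm²); the r=6.5 cylinder at (9.5, 6) contributes a regular 16-gon of circumradius 6.5 (area = (16/2)·6.500²·sin(360°/16) = 129.35 mm²); Combining (union): the regions partially overlap — summed areas 205.35 mm² minus the doubly-counted overlap 38.75 mm² gives 166.60 mm² — area = 166.60 mm²; the cube at (4.5, 1) is absent (z outside [6.5, 11]); Taking the first minus the rest: none of the subtracted shapes is present at this height, so that combined region is unchanged — area = 166.60 mm²; (rotated 30° about Z; rotation is an isometry so areas/perimeters/island counts are preserved). So its area = 166.60 mm². Layer 186 (z = 22.32): the cube is absent (z outside [0, 12]); the cylinder at (9.5, 6): section is a regular 16-gon, circumradius r=6.5 (area = (16/2)·6.500²·sin(360°/16) = 129.35 mm²); Combining (union): only the r=6.5 cylinder at (9.5, 6) is present, so the union is just that shape — area = 129.35 mm²; the cube at (4.5, 1) does not reach this height (z outside [6.5, 11]); Taking the first minus the rest: none of the subtracted shapes is present at this height, so that combined region is unchanged — area = 129.35 mm²; (whole slice rotated 30° about Z — lengths, areas and connectivity unchanged). So its area = 129.35 mm². Layer 97 is larger (166.60 vs 129.35 mm²).

layer 97 (z = 11.64 mm)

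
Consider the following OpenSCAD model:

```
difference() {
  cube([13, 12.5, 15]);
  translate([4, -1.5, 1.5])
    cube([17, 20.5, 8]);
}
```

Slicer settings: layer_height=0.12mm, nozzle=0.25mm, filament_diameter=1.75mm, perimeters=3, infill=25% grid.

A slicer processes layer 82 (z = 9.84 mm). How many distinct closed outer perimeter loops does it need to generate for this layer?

1

At z = 9.84 mm: the 13×12.5 cube contributes its full rectangle; the cube at (4, -1.5) is absent (z outside [1.5, 9.5]); Subtracting the remaining from the first: none of the subtracted shapes is present at this height, so the 13×12.5 cube is unchanged — 1 connected region. The result has 1 disconnected region.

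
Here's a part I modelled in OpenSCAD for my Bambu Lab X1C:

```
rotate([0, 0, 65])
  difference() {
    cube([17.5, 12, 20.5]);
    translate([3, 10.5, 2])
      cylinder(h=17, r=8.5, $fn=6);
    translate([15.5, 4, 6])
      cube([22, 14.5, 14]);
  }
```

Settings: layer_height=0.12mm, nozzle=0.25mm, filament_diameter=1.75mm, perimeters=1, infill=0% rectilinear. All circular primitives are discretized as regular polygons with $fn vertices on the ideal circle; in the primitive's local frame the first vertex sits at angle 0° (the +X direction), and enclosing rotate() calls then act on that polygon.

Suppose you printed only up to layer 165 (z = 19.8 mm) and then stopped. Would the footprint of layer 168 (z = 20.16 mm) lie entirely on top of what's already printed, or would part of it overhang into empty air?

part overhangs

Compare the two slices. At z = 19.8: the 17.5×12 cube contributes its full rectangle (area 210.00 mm²); the cylinder at (3, 10.5) is absent (z outside [2, 19]); the cube at (15.5, 4) is present — its section is the full 22×14.5 rectangle (area 319.00 mm²); Subtracting the remaining from the first: starting from the 17.5×12 cube (210.00 mm²), the 22×14.5 cube at (15.5, 4) partially overlaps it — only the 16.00 mm² overlap (of its 319.00 mm²) is removed, clipping the outline — area = 194.00 mm²; (rotated 65° about Z; rotation is an isometry so areas/perimeters/island counts are preserved). At z = 20.16: the 17.5×12 cube contributes its full rectangle (area 210.00 mm²); the cylinder at (3, 10.5) is not intersected at this z (z outside [2, 19]); the cube at (15.5, 4) does not reach this height (z outside [6, 20]); Taking the first minus the rest: none of the subtracted shapes is present at this height, so the 17.5×12 cube is unchanged — area = 210.00 mm²; (whole slice rotated 65° about Z — lengths, areas and connectivity unchanged). Checking containment: at z = 20.16 the cross-section extends beyond the z = 19.8 cross-section by about 16.00 mm².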